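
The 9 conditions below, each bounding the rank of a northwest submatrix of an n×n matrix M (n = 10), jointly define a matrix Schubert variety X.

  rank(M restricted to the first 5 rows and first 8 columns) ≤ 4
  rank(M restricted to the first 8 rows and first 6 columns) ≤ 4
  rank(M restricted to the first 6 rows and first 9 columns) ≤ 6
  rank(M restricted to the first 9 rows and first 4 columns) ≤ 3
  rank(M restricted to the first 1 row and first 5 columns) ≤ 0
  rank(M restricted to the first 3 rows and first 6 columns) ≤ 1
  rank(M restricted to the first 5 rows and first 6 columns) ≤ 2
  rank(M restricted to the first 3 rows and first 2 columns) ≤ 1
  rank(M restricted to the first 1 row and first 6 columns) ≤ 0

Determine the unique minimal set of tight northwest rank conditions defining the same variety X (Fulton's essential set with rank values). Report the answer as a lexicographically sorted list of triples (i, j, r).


Reconstructing r_w from the 9 given conditions:

  i=1: 0 | 0 | 0 | 0 | 0 | 0 | 1 | 1 | 1 | 1
  i=2: 1 | 1 | 1 | 1 | 1 | 1 | 2 | 2 | 2 | 2
  i=3: 1 | 1 | 1 | 1 | 1 | 1 | 2 | 3 | 3 | 3
  i=4: 1 | 2 | 2 | 2 | 2 | 2 | 3 | 4 | 4 | 4
  i=5: 1 | 2 | 2 | 2 | 2 | 2 | 3 | 4 | 5 | 5
  i=6: 1 | 2 | 3 | 3 | 3 | 3 | 4 | 5 | 6 | 6
  i=7: 1 | 2 | 3 | 3 | 4 | 4 | 5 | 6 | 7 | 7
  i=8: 1 | 2 | 3 | 3 | 4 | 4 | 5 | 6 | 7 | 8
  i=9: 1 | 2 | 3 | 3 | 4 | 5 | 6 | 7 | 8 | 9
  i=10: 1 | 2 | 3 | 4 | 5 | 6 | 7 | 8 | 9 | 10

so w = (7, 1, 8, 2, 9, 3, 5, 10, 6, 4).

Fulton essential set (5 of the 19 Rothe cells):

[(1, 6, 0), (3, 6, 1), (5, 6, 2), (8, 6, 4), (9, 4, 3)]


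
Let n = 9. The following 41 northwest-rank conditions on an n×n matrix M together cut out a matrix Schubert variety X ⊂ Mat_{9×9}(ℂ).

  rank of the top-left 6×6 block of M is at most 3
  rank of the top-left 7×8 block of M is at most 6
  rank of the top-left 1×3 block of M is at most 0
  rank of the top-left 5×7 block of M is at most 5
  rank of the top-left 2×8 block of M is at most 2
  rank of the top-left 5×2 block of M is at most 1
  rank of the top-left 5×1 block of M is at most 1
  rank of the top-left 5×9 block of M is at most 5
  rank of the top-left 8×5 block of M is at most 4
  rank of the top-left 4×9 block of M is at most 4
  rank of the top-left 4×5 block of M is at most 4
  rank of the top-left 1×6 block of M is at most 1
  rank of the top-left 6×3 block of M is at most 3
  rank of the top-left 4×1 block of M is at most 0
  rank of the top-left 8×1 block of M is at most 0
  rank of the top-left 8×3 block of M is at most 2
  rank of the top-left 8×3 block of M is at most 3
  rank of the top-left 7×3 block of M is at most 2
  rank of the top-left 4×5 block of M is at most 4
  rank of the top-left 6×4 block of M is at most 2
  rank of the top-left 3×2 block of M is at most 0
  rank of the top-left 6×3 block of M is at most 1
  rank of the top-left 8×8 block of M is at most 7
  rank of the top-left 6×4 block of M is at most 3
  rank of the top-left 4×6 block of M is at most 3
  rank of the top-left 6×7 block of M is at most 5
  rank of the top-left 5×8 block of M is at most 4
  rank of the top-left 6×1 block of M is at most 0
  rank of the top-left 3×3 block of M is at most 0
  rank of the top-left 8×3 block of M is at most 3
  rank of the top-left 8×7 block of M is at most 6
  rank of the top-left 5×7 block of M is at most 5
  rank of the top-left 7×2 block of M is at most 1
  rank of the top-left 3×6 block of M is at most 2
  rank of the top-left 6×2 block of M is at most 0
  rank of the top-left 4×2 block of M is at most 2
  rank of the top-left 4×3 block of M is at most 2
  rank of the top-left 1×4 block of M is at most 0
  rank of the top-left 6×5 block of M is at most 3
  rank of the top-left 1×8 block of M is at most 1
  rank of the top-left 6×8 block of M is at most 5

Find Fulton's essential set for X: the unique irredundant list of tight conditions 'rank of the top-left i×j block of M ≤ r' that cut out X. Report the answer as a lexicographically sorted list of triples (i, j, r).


Reconstructing r_w from the 41 given conditions:

  i=1: 0, 0, 0, 0, 1, 1, 1, 1, 1
  i=2: 0, 0, 0, 1, 2, 2, 2, 2, 2
  i=3: 0, 0, 0, 1, 2, 2, 3, 3, 3
  i=4: 0, 0, 1, 2, 3, 3, 4, 4, 4
  i=5: 0, 0, 1, 2, 3, 3, 4, 4, 5
  i=6: 0, 0, 1, 2, 3, 3, 4, 5, 6
  i=7: 0, 1, 2, 3, 4, 4, 5, 6, 7
  i=8: 0, 1, 2, 3, 4, 5, 6, 7, 8
  i=9: 1, 2, 3, 4, 5, 6, 7, 8, 9

the unique w with this rank table is (5, 4, 7, 3, 9, 8, 2, 6, 1).

Rothe diagram D(w) (22 cells), 7 SE-corners (essential conditions):

[(1, 4, 0), (3, 3, 0), (3, 6, 2), (5, 8, 4), (6, 2, 0), (6, 6, 3), (8, 1, 0)]


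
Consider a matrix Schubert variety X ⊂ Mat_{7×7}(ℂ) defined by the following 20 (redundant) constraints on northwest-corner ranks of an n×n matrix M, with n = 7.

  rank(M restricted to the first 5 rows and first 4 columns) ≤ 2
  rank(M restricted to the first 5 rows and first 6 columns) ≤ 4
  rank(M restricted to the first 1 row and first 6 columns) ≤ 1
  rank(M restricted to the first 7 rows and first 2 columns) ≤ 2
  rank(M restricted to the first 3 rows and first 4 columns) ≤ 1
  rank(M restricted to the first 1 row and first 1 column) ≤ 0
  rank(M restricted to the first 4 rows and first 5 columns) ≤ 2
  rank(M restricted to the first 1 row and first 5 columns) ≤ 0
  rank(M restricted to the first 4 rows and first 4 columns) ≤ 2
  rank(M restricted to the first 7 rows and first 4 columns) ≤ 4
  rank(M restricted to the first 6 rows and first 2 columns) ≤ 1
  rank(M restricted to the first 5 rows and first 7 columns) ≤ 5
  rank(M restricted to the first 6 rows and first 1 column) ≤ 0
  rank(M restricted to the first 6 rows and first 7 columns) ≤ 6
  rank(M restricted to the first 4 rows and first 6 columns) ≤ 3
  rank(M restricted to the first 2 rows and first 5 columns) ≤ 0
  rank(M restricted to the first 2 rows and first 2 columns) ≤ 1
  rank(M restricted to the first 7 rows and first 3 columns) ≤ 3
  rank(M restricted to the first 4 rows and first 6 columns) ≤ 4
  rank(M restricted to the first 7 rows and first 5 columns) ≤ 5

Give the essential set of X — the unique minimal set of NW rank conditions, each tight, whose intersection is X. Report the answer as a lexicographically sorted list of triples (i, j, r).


Reconstructing r_w from the 20 given conditions:

  0 | 0 | 0 | 0 | 0 | 1 | 1
  0 | 0 | 0 | 0 | 0 | 1 | 2
  0 | 1 | 1 | 1 | 1 | 2 | 3
  0 | 1 | 2 | 2 | 2 | 3 | 4
  0 | 1 | 2 | 2 | 3 | 4 | 5
  0 | 1 | 2 | 3 | 4 | 5 | 6
  1 | 2 | 3 | 4 | 5 | 6 | 7

reading off 1-entries of Δ²R: w = (6, 7, 2, 3, 5, 4, 1).

Rothe diagram D(w) (15 cells), 3 SE-corners (essential conditions):

[(2, 5, 0), (5, 4, 2), (6, 1, 0)]


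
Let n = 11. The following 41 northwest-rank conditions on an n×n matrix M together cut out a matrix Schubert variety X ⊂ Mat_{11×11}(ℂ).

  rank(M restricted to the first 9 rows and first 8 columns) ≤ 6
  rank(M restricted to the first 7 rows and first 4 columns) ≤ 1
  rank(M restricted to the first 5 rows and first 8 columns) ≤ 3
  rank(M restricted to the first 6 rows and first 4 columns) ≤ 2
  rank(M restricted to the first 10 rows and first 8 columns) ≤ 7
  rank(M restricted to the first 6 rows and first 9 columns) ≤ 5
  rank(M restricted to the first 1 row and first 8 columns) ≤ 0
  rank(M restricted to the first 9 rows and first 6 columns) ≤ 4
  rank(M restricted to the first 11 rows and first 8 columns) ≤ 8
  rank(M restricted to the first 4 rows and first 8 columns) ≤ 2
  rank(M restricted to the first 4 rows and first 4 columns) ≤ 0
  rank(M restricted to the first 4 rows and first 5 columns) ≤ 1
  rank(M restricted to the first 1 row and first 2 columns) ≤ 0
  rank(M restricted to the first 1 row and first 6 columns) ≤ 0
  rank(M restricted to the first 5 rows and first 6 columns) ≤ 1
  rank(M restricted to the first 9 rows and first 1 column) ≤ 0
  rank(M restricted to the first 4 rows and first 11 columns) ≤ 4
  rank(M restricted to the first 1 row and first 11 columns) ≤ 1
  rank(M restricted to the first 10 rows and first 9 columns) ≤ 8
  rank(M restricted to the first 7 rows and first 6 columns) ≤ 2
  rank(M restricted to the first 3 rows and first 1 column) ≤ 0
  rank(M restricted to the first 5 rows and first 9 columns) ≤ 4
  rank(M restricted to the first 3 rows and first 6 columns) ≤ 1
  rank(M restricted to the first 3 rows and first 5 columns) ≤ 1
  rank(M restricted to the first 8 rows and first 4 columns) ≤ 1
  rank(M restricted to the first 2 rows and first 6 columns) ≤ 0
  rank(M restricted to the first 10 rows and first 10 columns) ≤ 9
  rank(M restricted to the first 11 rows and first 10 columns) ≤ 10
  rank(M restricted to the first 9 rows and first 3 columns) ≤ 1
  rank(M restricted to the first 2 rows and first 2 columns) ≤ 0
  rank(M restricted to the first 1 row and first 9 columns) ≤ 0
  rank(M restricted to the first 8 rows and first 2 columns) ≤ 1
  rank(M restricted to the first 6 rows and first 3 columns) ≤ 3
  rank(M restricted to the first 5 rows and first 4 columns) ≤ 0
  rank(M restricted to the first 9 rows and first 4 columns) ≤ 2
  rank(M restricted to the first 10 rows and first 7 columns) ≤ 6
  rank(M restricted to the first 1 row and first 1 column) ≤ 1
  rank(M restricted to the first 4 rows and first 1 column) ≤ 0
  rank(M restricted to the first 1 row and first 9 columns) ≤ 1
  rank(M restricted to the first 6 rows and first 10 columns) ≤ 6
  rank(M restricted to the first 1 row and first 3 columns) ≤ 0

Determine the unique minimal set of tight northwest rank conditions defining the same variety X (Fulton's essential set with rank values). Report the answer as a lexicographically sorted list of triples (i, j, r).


Reconstructing r_w from the 41 given conditions:

  R[1]: 0 | 0 | 0 | 0 | 0 | 0 | 0 | 0 | 0 | 1 | 1
  R[2]: 0 | 0 | 0 | 0 | 0 | 0 | 1 | 1 | 1 | 2 | 2
  R[3]: 0 | 0 | 0 | 0 | 1 | 1 | 2 | 2 | 2 | 3 | 3
  R[4]: 0 | 0 | 0 | 0 | 1 | 1 | 2 | 2 | 3 | 4 | 4
  R[5]: 0 | 0 | 0 | 0 | 1 | 1 | 2 | 3 | 4 | 5 | 5
  R[6]: 0 | 1 | 1 | 1 | 2 | 2 | 3 | 4 | 5 | 6 | 6
  R[7]: 0 | 1 | 1 | 1 | 2 | 2 | 3 | 4 | 5 | 6 | 7
  R[8]: 0 | 1 | 1 | 1 | 2 | 3 | 4 | 5 | 6 | 7 | 8
  R[9]: 0 | 1 | 1 | 2 | 3 | 4 | 5 | 6 | 7 | 8 | 9
  R[10]: 1 | 2 | 2 | 3 | 4 | 5 | 6 | 7 | 8 | 9 | 10
  R[11]: 1 | 2 | 3 | 4 | 5 | 6 | 7 | 8 | 9 | 10 | 11

hence w(1..11) = (10, 7, 5, 9, 8, 2, 11, 6, 4, 1, 3).

D(w) has 40 cells with 9 SE-corners; essential set:

[(1, 9, 0), (2, 6, 0), (4, 8, 2), (5, 4, 0), (5, 6, 1), (7, 6, 2), (8, 4, 1), (9, 1, 0), (9, 3, 1)]


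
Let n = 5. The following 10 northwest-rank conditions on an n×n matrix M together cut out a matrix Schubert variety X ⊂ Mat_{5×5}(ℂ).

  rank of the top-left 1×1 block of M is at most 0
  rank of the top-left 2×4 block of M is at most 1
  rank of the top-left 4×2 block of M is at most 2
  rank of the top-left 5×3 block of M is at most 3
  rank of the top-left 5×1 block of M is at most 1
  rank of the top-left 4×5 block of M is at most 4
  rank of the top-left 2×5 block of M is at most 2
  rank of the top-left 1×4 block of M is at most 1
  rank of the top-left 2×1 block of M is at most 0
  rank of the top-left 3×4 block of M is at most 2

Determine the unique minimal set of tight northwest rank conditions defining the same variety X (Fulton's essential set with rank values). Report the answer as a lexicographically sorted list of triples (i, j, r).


Propagating the 10 rank bounds to every northwest block:

  row 1: 0, 1, 1, 1, 1
  row 2: 0, 1, 1, 1, 2
  row 3: 1, 2, 2, 2, 3
  row 4: 1, 2, 3, 3, 4
  row 5: 1, 2, 3, 4, 5

reading off 1-entries of Δ²R: w = (2, 5, 1, 3, 4).

2 SE-corners of the 4-cell Rothe diagram give Ess(w):

[(2, 1, 0), (2, 4, 1)]


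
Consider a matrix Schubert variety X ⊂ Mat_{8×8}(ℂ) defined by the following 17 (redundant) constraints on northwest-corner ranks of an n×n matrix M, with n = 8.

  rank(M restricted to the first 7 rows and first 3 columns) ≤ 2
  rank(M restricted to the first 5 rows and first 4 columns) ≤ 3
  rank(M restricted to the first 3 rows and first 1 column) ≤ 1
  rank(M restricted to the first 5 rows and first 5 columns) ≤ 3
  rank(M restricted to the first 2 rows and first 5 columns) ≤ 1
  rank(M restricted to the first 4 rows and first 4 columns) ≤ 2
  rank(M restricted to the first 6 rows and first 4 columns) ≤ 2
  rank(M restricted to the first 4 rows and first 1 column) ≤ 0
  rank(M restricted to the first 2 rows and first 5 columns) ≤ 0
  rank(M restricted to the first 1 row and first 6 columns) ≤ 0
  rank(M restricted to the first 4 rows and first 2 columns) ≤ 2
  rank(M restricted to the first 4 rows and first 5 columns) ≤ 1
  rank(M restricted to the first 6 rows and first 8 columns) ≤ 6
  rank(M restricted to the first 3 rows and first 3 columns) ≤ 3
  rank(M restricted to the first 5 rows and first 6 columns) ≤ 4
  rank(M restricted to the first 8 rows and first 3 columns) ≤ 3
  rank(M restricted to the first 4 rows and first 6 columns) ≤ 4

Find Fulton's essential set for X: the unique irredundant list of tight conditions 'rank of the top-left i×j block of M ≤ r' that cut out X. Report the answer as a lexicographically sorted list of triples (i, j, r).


Rank table r_w(8×8) implied by the 17 constraints:

  0 0 0 0 0 0 1 1
  0 0 0 0 0 1 2 2
  0 1 1 1 1 2 3 3
  0 1 1 1 1 2 3 4
  1 2 2 2 2 3 4 5
  1 2 2 2 3 4 5 6
  1 2 2 3 4 5 6 7
  1 2 3 4 5 6 7 8

second differences of R give the permutation w = (7, 6, 2, 8, 1, 5, 4, 3).

Rothe diagram D(w) (19 cells), 6 SE-corners (essential conditions):

[(1, 6, 0), (2, 5, 0), (4, 1, 0), (4, 5, 1), (6, 4, 2), (7, 3, 2)]


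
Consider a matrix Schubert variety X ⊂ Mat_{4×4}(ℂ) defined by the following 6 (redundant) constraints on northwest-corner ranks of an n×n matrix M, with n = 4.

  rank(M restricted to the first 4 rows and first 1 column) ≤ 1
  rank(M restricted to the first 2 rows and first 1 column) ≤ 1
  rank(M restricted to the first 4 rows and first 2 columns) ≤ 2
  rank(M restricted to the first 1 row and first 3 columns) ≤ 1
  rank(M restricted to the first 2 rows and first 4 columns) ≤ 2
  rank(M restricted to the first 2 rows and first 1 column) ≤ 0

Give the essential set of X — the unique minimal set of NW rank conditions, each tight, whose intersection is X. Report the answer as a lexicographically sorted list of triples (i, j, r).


Computing R[i][j] = min implied NW-rank bound (n=4, 6 conditions):

  R[1]: 0  1  1  1
  R[2]: 0  1  2  2
  R[3]: 1  2  3  3
  R[4]: 1  2  3  4

so w = (2, 3, 1, 4).

D(w) has 2 cells with 1 SE-corner; essential set:

[(2, 1, 0)]


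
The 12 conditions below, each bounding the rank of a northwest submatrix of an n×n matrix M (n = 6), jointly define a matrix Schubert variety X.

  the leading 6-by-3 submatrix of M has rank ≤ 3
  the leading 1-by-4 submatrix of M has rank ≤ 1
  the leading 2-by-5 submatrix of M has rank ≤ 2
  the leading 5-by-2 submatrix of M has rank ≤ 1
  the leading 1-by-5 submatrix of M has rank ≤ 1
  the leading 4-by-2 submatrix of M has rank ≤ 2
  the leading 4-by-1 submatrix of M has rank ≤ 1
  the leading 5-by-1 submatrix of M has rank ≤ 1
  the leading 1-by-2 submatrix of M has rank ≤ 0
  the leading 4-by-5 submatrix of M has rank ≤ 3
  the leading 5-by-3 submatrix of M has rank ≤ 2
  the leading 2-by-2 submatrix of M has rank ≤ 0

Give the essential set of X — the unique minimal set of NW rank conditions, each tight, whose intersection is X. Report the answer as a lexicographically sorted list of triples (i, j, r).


The tightest implied rank at each (i,j), from the 12 conditions:

  row 1: 0, 0, 1, 1, 1, 1
  row 2: 0, 0, 1, 2, 2, 2
  row 3: 1, 1, 2, 3, 3, 3
  row 4: 1, 1, 2, 3, 3, 4
  row 5: 1, 1, 2, 3, 4, 5
  row 6: 1, 2, 3, 4, 5, 6

the unique w with this rank table is (3, 4, 1, 6, 5, 2).

|D(w)|=7, |Ess(w)|=3:

[(2, 2, 0), (4, 5, 3), (5, 2, 1)]


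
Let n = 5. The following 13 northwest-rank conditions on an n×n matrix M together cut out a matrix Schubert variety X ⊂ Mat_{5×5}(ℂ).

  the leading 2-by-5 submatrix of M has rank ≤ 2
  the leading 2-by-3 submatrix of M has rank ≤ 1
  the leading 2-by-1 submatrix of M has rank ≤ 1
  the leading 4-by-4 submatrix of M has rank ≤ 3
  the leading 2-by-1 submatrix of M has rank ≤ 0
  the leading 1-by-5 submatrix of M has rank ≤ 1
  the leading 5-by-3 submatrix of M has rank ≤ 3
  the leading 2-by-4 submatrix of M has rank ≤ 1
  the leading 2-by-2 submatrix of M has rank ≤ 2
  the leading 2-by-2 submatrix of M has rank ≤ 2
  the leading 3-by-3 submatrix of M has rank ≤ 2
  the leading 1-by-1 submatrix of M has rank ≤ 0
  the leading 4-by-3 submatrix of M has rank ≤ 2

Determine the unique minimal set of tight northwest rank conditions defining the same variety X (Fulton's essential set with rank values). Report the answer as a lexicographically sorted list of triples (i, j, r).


Propagating the 13 rank bounds to every northwest block:

  i=1: 0 | 1 | 1 | 1 | 1
  i=2: 0 | 1 | 1 | 1 | 2
  i=3: 1 | 2 | 2 | 2 | 3
  i=4: 1 | 2 | 2 | 3 | 4
  i=5: 1 | 2 | 3 | 4 | 5

the unique w with this rank table is (2, 5, 1, 4, 3).

3 SE-corners of the 5-cell Rothe diagram give Ess(w):

[(2, 1, 0), (2, 4, 1), (4, 3, 2)]


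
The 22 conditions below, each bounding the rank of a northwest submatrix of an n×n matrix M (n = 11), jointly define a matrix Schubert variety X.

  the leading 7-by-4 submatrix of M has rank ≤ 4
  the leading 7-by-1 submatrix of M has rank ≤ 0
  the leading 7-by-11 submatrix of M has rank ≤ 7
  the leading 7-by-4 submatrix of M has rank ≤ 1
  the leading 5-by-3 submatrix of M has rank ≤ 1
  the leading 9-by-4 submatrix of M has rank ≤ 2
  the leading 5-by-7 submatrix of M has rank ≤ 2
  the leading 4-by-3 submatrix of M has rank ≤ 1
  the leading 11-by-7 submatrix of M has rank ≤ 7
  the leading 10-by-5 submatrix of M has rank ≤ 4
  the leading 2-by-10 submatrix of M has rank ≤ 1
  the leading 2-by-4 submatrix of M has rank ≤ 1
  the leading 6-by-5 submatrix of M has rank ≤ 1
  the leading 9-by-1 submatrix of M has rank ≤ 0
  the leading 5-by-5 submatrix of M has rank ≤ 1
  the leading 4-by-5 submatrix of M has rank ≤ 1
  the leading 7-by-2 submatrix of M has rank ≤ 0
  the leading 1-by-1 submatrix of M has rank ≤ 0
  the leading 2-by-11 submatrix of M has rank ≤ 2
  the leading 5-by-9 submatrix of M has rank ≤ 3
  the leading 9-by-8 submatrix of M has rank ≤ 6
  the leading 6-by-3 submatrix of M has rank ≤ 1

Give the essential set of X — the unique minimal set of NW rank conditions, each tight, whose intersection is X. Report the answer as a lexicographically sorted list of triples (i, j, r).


Computing R[i][j] = min implied NW-rank bound (n=11, 22 conditions):

  i=1: 0  0  1  1  1  1  1  1  1  1  1
  i=2: 0  0  1  1  1  1  1  1  1  1  2
  i=3: 0  0  1  1  1  2  2  2  2  2  3
  i=4: 0  0  1  1  1  2  2  3  3  3  4
  i=5: 0  0  1  1  1  2  2  3  3  4  5
  i=6: 0  0  1  1  1  2  3  4  4  5  6
  i=7: 0  0  1  1  2  3  4  5  5  6  7
  i=8: 0  1  2  2  3  4  5  6  6  7  8
  i=9: 0  1  2  2  3  4  5  6  7  8  9
  i=10: 1  2  3  3  4  5  6  7  8  9  10
  i=11: 1  2  3  4  5  6  7  8  9  10  11

the unique w with this rank table is (3, 11, 6, 8, 10, 7, 5, 2, 9, 1, 4).

D(w) has 36 cells with 8 SE-corners; essential set:

[(2, 10, 1), (5, 7, 2), (5, 9, 3), (6, 5, 1), (7, 2, 0), (7, 4, 1), (9, 1, 0), (9, 4, 2)]


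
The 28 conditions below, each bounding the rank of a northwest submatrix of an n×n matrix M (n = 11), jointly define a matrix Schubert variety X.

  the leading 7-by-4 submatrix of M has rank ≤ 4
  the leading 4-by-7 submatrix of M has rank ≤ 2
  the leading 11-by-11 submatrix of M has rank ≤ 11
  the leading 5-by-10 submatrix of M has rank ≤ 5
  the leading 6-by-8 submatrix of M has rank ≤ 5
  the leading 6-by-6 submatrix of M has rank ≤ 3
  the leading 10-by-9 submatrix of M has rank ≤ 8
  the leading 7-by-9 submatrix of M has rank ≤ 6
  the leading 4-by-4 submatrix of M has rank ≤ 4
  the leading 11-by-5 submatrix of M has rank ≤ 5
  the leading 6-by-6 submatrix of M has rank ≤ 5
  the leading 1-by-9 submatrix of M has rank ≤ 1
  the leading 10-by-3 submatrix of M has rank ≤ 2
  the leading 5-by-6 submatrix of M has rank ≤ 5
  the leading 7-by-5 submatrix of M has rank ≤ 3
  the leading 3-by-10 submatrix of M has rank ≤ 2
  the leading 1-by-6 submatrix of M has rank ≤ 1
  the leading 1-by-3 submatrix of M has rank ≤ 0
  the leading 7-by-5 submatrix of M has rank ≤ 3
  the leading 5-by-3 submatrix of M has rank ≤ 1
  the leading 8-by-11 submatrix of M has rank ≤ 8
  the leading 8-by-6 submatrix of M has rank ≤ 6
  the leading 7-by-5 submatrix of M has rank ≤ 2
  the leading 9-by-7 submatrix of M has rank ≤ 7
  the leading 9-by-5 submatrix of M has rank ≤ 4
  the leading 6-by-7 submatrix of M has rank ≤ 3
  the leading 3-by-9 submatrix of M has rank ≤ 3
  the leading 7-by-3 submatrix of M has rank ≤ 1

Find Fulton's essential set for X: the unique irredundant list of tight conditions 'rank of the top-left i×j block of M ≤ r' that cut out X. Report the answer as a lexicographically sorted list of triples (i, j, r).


Recovering R(i,j) via the rank-extension bound from the 28 conditions:

  i=1: 0 | 0 | 0 | 1 | 1 | 1 | 1 | 1 | 1 | 1 | 1
  i=2: 1 | 1 | 1 | 2 | 2 | 2 | 2 | 2 | 2 | 2 | 2
  i=3: 1 | 1 | 1 | 2 | 2 | 2 | 2 | 2 | 2 | 2 | 3
  i=4: 1 | 1 | 1 | 2 | 2 | 2 | 2 | 3 | 3 | 3 | 4
  i=5: 1 | 1 | 1 | 2 | 2 | 3 | 3 | 4 | 4 | 4 | 5
  i=6: 1 | 1 | 1 | 2 | 2 | 3 | 3 | 4 | 5 | 5 | 6
  i=7: 1 | 1 | 1 | 2 | 2 | 3 | 4 | 5 | 6 | 6 | 7
  i=8: 1 | 2 | 2 | 3 | 3 | 4 | 5 | 6 | 7 | 7 | 8
  i=9: 1 | 2 | 2 | 3 | 4 | 5 | 6 | 7 | 8 | 8 | 9
  i=10: 1 | 2 | 2 | 3 | 4 | 5 | 6 | 7 | 8 | 9 | 10
  i=11: 1 | 2 | 3 | 4 | 5 | 6 | 7 | 8 | 9 | 10 | 11

second differences of R give the permutation w = (4, 1, 11, 8, 6, 9, 7, 2, 5, 10, 3).

Fulton essential set (7 of the 28 Rothe cells):

[(1, 3, 0), (3, 10, 2), (4, 7, 2), (6, 7, 3), (7, 3, 1), (7, 5, 2), (10, 3, 2)]


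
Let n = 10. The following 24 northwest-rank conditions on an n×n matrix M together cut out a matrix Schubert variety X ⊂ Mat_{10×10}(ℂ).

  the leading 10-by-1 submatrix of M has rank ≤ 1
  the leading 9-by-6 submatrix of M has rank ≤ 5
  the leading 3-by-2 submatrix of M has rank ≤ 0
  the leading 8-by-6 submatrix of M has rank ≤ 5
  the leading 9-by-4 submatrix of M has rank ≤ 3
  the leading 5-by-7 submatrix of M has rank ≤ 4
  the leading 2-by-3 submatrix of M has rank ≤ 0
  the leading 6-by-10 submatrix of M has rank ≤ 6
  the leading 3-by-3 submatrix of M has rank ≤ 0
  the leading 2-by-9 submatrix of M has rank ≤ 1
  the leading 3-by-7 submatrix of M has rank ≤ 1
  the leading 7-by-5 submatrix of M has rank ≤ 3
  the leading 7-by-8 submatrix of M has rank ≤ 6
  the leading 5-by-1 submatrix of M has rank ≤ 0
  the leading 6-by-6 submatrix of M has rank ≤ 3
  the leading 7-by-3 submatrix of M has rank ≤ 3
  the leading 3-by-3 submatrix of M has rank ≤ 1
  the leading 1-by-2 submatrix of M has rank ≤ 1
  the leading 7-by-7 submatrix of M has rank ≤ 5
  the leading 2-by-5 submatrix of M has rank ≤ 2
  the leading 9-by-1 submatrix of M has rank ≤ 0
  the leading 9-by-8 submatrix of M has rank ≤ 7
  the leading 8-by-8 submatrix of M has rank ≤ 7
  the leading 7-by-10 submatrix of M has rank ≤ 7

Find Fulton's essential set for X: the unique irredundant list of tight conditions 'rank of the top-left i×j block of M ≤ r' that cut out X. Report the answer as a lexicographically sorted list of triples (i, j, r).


Computing R[i][j] = min implied NW-rank bound (n=10, 24 conditions):

  row 1: 0 0 0 1 1 1 1 1 1 1
  row 2: 0 0 0 1 1 1 1 1 1 2
  row 3: 0 0 0 1 1 1 1 2 2 3
  row 4: 0 1 1 2 2 2 2 3 3 4
  row 5: 0 1 2 3 3 3 3 4 4 5
  row 6: 0 1 2 3 3 3 4 5 5 6
  row 7: 0 1 2 3 3 4 5 6 6 7
  row 8: 0 1 2 3 4 5 6 7 7 8
  row 9: 0 1 2 3 4 5 6 7 8 9
  row 10: 1 2 3 4 5 6 7 8 9 10

reading off 1-entries of Δ²R: w = (4, 10, 8, 2, 3, 7, 6, 5, 9, 1).

Fulton essential set (6 of the 26 Rothe cells):

[(2, 9, 1), (3, 3, 0), (3, 7, 1), (6, 6, 3), (7, 5, 3), (9, 1, 0)]


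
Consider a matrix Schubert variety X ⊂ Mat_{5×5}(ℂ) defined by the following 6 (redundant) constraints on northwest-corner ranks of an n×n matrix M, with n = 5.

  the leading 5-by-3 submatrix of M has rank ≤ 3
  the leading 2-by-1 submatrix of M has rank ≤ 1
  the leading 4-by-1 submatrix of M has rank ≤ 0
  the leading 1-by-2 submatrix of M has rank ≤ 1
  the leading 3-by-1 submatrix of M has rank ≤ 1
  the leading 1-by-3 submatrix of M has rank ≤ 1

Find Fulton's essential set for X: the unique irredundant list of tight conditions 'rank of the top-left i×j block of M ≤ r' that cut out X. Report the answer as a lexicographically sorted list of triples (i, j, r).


Rank table r_w(5×5) implied by the 6 constraints:

  row 1: 0 | 1 | 1 | 1 | 1
  row 2: 0 | 1 | 2 | 2 | 2
  row 3: 0 | 1 | 2 | 3 | 3
  row 4: 0 | 1 | 2 | 3 | 4
  row 5: 1 | 2 | 3 | 4 | 5

giving w = (2, 3, 4, 5, 1) via Δ²R.

Rothe diagram D(w) (4 cells), 1 SE-corner (essential condition):

[(4, 1, 0)]


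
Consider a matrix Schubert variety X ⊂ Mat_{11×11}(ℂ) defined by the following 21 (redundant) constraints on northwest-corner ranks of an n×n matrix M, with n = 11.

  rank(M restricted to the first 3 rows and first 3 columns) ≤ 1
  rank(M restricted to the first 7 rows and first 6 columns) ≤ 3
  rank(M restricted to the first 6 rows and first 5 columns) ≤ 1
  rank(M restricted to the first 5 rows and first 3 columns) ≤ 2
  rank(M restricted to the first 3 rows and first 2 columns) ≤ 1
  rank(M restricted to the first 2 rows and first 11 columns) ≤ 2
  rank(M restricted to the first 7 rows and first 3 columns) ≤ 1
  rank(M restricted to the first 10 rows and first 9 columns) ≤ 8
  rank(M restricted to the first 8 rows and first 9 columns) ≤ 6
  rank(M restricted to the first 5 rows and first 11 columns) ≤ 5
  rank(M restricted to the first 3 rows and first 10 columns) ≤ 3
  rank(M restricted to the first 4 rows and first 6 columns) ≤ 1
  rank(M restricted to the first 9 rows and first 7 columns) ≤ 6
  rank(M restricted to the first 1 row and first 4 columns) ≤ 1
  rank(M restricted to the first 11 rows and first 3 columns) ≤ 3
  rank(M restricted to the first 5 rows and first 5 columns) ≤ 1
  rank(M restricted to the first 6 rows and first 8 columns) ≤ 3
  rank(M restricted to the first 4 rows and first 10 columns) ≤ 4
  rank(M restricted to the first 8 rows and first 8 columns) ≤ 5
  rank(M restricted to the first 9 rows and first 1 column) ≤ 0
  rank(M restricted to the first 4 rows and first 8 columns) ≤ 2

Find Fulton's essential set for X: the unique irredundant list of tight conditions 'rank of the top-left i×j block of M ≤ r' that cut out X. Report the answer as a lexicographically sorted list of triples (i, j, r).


Rank table r_w(11×11) implied by the 21 constraints:

  i=1: 0 1 1 1 1 1 1 1 1 1 1
  i=2: 0 1 1 1 1 1 2 2 2 2 2
  i=3: 0 1 1 1 1 1 2 2 3 3 3
  i=4: 0 1 1 1 1 1 2 2 3 4 4
  i=5: 0 1 1 1 1 2 3 3 4 5 5
  i=6: 0 1 1 1 1 2 3 3 4 5 6
  i=7: 0 1 1 2 2 3 4 4 5 6 7
  i=8: 0 1 2 3 3 4 5 5 6 7 8
  i=9: 0 1 2 3 4 5 6 6 7 8 9
  i=10: 1 2 3 4 5 6 7 7 8 9 10
  i=11: 1 2 3 4 5 6 7 8 9 10 11

reading off 1-entries of Δ²R: w = (2, 7, 9, 10, 6, 11, 4, 3, 5, 1, 8).

6 SE-corners of the 31-cell Rothe diagram give Ess(w):

[(4, 6, 1), (4, 8, 2), (6, 5, 1), (6, 8, 3), (7, 3, 1), (9, 1, 0)]


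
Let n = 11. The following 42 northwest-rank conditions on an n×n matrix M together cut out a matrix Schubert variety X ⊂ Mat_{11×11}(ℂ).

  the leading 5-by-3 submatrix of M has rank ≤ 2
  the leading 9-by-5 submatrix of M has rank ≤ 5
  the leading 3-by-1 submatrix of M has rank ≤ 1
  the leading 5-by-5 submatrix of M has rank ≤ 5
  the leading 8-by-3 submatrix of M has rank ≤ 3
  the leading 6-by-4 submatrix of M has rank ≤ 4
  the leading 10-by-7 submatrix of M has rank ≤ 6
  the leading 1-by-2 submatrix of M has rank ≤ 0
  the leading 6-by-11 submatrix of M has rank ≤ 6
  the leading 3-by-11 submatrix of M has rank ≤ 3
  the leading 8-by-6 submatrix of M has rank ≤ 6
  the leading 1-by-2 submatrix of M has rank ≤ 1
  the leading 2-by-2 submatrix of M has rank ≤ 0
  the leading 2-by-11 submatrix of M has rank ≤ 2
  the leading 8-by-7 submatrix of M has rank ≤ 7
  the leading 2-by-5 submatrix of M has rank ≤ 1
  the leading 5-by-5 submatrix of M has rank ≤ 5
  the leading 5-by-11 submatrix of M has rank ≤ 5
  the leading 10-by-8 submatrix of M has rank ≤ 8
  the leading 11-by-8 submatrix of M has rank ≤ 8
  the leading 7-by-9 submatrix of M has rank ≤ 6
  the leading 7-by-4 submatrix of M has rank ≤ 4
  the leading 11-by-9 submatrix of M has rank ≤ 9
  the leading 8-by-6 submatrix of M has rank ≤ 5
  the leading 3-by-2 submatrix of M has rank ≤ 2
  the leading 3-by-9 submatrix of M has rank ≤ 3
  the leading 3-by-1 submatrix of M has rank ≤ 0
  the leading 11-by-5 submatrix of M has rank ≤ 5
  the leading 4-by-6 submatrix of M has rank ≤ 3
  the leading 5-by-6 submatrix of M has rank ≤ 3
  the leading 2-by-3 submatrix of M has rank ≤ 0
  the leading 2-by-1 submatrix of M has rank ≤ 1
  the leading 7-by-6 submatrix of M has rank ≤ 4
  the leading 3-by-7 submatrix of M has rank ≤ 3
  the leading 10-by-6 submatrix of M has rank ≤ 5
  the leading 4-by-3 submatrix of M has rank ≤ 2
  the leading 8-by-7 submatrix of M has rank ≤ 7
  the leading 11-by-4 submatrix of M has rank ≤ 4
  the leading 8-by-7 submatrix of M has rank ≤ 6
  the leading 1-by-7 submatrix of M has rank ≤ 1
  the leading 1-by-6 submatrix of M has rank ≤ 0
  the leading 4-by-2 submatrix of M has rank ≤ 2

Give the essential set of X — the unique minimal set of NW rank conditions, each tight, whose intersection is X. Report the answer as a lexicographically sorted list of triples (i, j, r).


Recovering R(i,j) via the rank-extension bound from the 42 conditions:

  0, 0, 0, 0, 0, 0, 1, 1, 1, 1, 1
  0, 0, 0, 1, 1, 1, 2, 2, 2, 2, 2
  0, 1, 1, 2, 2, 2, 3, 3, 3, 3, 3
  1, 2, 2, 3, 3, 3, 4, 4, 4, 4, 4
  1, 2, 2, 3, 3, 3, 4, 5, 5, 5, 5
  1, 2, 3, 4, 4, 4, 5, 6, 6, 6, 6
  1, 2, 3, 4, 4, 4, 5, 6, 6, 7, 7
  1, 2, 3, 4, 5, 5, 6, 7, 7, 8, 8
  1, 2, 3, 4, 5, 5, 6, 7, 8, 9, 9
  1, 2, 3, 4, 5, 5, 6, 7, 8, 9, 10
  1, 2, 3, 4, 5, 6, 7, 8, 9, 10, 11

reading off 1-entries of Δ²R: w = (7, 4, 2, 1, 8, 3, 10, 5, 9, 11, 6).

8 SE-corners of the 18-cell Rothe diagram give Ess(w):

[(1, 6, 0), (2, 3, 0), (3, 1, 0), (5, 3, 2), (5, 6, 3), (7, 6, 4), (7, 9, 6), (10, 6, 5)]


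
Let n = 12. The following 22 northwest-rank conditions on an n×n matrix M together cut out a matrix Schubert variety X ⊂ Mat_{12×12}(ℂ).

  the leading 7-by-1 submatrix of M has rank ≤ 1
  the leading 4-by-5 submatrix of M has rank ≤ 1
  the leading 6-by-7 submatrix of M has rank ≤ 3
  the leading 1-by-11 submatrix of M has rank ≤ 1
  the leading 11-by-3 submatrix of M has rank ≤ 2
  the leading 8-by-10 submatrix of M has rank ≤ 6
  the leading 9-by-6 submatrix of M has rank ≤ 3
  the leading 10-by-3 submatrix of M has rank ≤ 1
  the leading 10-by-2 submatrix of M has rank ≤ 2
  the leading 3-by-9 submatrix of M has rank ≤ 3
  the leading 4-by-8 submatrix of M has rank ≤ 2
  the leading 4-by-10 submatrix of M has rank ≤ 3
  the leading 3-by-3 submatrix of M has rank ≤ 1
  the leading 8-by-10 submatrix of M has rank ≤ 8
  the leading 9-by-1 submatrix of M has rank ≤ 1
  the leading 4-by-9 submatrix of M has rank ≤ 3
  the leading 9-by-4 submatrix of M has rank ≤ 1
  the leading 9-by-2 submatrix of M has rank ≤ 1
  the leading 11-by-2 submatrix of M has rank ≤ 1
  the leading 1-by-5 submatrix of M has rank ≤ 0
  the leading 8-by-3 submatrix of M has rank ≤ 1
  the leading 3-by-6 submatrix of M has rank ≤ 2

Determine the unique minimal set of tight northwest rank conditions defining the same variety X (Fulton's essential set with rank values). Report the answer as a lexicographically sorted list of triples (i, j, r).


Recovering R(i,j) via the rank-extension bound from the 22 conditions:

  0 0 0 0 0 1 1 1 1 1 1 1
  1 1 1 1 1 2 2 2 2 2 2 2
  1 1 1 1 1 2 2 2 3 3 3 3
  1 1 1 1 1 2 2 2 3 3 4 4
  1 1 1 1 2 3 3 3 4 4 5 5
  1 1 1 1 2 3 3 4 5 5 6 6
  1 1 1 1 2 3 4 5 6 6 7 7
  1 1 1 1 2 3 4 5 6 6 7 8
  1 1 1 1 2 3 4 5 6 7 8 9
  1 1 1 2 3 4 5 6 7 8 9 10
  1 1 2 3 4 5 6 7 8 9 10 11
  1 2 3 4 5 6 7 8 9 10 11 12

the unique w with this rank table is (6, 1, 9, 11, 5, 8, 7, 12, 10, 4, 3, 2).

Fulton essential set (9 of the 38 Rothe cells):

[(1, 5, 0), (4, 5, 1), (4, 8, 2), (4, 10, 3), (6, 7, 3), (8, 10, 6), (9, 4, 1), (10, 3, 1), (11, 2, 1)]


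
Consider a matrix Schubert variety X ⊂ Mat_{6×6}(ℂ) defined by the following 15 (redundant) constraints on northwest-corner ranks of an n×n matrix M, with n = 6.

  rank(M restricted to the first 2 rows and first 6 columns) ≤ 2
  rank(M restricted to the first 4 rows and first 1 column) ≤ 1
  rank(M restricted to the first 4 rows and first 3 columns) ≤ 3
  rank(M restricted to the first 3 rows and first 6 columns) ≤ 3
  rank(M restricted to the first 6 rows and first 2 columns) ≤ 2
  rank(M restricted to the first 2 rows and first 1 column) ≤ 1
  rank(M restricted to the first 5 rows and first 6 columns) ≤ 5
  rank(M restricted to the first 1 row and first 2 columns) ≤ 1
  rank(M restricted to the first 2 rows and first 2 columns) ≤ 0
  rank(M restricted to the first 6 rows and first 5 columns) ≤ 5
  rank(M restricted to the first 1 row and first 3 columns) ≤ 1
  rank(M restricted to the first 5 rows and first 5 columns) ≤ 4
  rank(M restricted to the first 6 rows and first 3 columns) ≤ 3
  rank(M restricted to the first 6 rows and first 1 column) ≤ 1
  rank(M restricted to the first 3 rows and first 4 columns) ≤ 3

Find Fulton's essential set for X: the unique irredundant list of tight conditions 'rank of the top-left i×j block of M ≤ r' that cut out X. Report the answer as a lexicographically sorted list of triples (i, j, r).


Recovering R(i,j) via the rank-extension bound from the 15 conditions:

  row 1: 0 | 0 | 1 | 1 | 1 | 1
  row 2: 0 | 0 | 1 | 2 | 2 | 2
  row 3: 1 | 1 | 2 | 3 | 3 | 3
  row 4: 1 | 2 | 3 | 4 | 4 | 4
  row 5: 1 | 2 | 3 | 4 | 4 | 5
  row 6: 1 | 2 | 3 | 4 | 5 | 6

so w = (3, 4, 1, 2, 6, 5).

2 SE-corners of the 5-cell Rothe diagram give Ess(w):

[(2, 2, 0), (5, 5, 4)]


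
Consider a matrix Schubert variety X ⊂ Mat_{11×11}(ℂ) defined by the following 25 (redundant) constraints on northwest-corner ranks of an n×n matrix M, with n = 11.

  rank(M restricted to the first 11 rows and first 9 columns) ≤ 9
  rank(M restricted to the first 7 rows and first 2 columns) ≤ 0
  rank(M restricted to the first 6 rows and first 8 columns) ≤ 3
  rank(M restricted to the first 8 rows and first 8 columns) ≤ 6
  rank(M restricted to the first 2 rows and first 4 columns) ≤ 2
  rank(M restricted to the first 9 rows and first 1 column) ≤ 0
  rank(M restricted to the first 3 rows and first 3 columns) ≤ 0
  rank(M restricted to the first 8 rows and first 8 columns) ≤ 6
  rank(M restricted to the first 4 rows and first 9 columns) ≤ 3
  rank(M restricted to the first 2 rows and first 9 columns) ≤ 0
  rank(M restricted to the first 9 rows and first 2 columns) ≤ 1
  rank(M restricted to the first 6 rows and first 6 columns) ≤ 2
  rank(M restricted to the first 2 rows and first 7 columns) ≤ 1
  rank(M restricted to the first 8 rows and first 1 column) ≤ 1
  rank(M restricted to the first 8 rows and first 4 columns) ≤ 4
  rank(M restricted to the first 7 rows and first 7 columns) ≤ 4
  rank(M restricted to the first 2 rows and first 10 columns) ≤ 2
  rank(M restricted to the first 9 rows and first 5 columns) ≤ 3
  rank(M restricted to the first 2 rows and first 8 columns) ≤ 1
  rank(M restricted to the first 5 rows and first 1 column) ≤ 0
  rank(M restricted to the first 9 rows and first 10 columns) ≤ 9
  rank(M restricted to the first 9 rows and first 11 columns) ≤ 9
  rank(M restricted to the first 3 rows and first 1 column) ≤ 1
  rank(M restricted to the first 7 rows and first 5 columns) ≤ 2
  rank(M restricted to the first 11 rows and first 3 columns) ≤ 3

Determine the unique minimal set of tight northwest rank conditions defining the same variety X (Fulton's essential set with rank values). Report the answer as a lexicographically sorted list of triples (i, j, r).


Recovering R(i,j) via the rank-extension bound from the 25 conditions:

  row 1: 0 | 0 | 0 | 0 | 0 | 0 | 0 | 0 | 0 | 1 | 1
  row 2: 0 | 0 | 0 | 0 | 0 | 0 | 0 | 0 | 0 | 1 | 2
  row 3: 0 | 0 | 0 | 1 | 1 | 1 | 1 | 1 | 1 | 2 | 3
  row 4: 0 | 0 | 1 | 2 | 2 | 2 | 2 | 2 | 2 | 3 | 4
  row 5: 0 | 0 | 1 | 2 | 2 | 2 | 3 | 3 | 3 | 4 | 5
  row 6: 0 | 0 | 1 | 2 | 2 | 2 | 3 | 3 | 4 | 5 | 6
  row 7: 0 | 0 | 1 | 2 | 2 | 3 | 4 | 4 | 5 | 6 | 7
  row 8: 0 | 1 | 2 | 3 | 3 | 4 | 5 | 5 | 6 | 7 | 8
  row 9: 0 | 1 | 2 | 3 | 3 | 4 | 5 | 6 | 7 | 8 | 9
  row 10: 1 | 2 | 3 | 4 | 4 | 5 | 6 | 7 | 8 | 9 | 10
  row 11: 1 | 2 | 3 | 4 | 5 | 6 | 7 | 8 | 9 | 10 | 11

second differences of R give the permutation w = (10, 11, 4, 3, 7, 9, 6, 2, 8, 1, 5).

8 SE-corners of the 38-cell Rothe diagram give Ess(w):

[(2, 9, 0), (3, 3, 0), (6, 6, 2), (6, 8, 3), (7, 2, 0), (7, 5, 2), (9, 1, 0), (9, 5, 3)]


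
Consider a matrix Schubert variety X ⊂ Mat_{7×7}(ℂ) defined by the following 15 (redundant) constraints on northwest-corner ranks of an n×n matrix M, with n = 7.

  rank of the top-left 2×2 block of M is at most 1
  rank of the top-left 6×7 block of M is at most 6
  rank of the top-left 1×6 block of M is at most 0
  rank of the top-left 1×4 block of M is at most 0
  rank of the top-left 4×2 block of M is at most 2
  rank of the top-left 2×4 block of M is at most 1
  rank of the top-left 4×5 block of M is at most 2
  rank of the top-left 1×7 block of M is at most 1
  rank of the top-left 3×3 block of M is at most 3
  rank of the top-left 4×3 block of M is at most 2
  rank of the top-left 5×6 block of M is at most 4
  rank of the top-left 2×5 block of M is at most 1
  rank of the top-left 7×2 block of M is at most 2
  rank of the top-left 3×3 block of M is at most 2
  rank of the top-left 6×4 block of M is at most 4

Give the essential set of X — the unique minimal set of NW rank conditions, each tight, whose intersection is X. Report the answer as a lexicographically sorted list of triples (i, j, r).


Rank table r_w(7×7) implied by the 15 constraints:

  row 1: 0 | 0 | 0 | 0 | 0 | 0 | 1
  row 2: 1 | 1 | 1 | 1 | 1 | 1 | 2
  row 3: 1 | 2 | 2 | 2 | 2 | 2 | 3
  row 4: 1 | 2 | 2 | 2 | 2 | 3 | 4
  row 5: 1 | 2 | 3 | 3 | 3 | 4 | 5
  row 6: 1 | 2 | 3 | 4 | 4 | 5 | 6
  row 7: 1 | 2 | 3 | 4 | 5 | 6 | 7

giving w = (7, 1, 2, 6, 3, 4, 5) via Δ²R.

Rothe diagram D(w) (9 cells), 2 SE-corners (essential conditions):

[(1, 6, 0), (4, 5, 2)]


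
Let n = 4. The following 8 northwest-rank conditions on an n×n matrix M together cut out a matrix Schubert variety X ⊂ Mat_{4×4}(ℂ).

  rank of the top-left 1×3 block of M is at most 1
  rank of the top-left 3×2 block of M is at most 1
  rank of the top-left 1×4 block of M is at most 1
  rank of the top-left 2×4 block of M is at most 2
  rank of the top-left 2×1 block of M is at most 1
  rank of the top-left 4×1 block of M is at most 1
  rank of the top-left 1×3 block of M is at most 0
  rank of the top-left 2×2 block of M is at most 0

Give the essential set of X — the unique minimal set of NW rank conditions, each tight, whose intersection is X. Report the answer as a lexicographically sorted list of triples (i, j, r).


Propagating the 8 rank bounds to every northwest block:

  row 1: 0 | 0 | 0 | 1
  row 2: 0 | 0 | 1 | 2
  row 3: 1 | 1 | 2 | 3
  row 4: 1 | 2 | 3 | 4

reading off 1-entries of Δ²R: w = (4, 3, 1, 2).

|D(w)|=5, |Ess(w)|=2:

[(1, 3, 0), (2, 2, 0)]


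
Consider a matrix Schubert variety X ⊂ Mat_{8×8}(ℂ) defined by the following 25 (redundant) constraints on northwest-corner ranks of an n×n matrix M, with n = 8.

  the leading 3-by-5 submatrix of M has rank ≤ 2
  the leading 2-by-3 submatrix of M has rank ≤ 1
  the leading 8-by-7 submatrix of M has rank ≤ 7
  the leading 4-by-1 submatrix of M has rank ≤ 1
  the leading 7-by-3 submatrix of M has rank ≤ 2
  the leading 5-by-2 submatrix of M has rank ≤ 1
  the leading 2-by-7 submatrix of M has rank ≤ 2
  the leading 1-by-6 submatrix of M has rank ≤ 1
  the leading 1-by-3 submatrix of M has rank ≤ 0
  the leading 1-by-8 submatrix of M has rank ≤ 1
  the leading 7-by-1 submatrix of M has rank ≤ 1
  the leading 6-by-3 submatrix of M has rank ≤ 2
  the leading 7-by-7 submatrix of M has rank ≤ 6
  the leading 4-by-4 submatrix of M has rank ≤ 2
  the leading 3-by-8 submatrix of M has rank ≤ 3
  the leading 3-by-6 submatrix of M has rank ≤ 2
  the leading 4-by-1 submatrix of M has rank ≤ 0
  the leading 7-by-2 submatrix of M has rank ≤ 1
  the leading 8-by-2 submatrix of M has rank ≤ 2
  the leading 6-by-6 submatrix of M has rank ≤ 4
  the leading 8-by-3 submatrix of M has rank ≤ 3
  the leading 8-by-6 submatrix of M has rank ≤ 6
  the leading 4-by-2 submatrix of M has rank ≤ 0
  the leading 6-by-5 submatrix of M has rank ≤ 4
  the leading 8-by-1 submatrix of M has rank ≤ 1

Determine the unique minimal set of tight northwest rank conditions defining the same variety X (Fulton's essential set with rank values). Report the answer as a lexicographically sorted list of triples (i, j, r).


Recovering R(i,j) via the rank-extension bound from the 25 conditions:

  row 1: 0 | 0 | 0 | 1 | 1 | 1 | 1 | 1
  row 2: 0 | 0 | 1 | 2 | 2 | 2 | 2 | 2
  row 3: 0 | 0 | 1 | 2 | 2 | 2 | 3 | 3
  row 4: 0 | 0 | 1 | 2 | 3 | 3 | 4 | 4
  row 5: 1 | 1 | 2 | 3 | 4 | 4 | 5 | 5
  row 6: 1 | 1 | 2 | 3 | 4 | 4 | 5 | 6
  row 7: 1 | 1 | 2 | 3 | 4 | 5 | 6 | 7
  row 8: 1 | 2 | 3 | 4 | 5 | 6 | 7 | 8

hence w(1..8) = (4, 3, 7, 5, 1, 8, 6, 2).

5 SE-corners of the 14-cell Rothe diagram give Ess(w):

[(1, 3, 0), (3, 6, 2), (4, 2, 0), (6, 6, 4), (7, 2, 1)]
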